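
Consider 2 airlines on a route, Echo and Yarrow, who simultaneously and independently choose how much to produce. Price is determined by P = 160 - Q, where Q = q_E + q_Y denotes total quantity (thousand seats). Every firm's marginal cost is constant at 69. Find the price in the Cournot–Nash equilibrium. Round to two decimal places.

A representative firm's profit is π_i = q_i(160 - Q) - 69q_i.
First-order condition (treating rivals' output as given): 91 - 2q_i - q_j = 0.
By symmetry each firm produces the same amount; substituting q_j = q_i yields q_i = 91/3.
Total output Q = 182/3, so price P = 160 - 182/3 = 298/3.

99.33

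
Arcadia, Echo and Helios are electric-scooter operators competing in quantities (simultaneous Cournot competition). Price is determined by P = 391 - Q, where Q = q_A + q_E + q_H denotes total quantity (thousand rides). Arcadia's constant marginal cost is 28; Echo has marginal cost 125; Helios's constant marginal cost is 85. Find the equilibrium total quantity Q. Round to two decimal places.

233.75

Arcadia's profit: π_A = (391 - Q)q_A - (28q_A). Setting ∂π_A/∂q_A = 0: 363 - 2q_A - (q_E + q_H) = 0.
Echo's profit: π_E = (391 - Q)q_E - (125q_E). Setting ∂π_E/∂q_E = 0: 266 - 2q_E - (q_A + q_H) = 0.
Helios's profit: π_H = (391 - Q)q_H - (85q_H). Setting ∂π_H/∂q_H = 0: 306 - 2q_H - (q_A + q_E) = 0.
Adding the 3 first-order conditions: 935 − 4Q = 0, so Q = 935/4.
Back-substituting: q_A = (363 − 935/4) = 517/4, q_E = (266 − 935/4) = 129/4, q_H = (306 − 935/4) = 289/4.
Total output Q = 517/4 + 129/4 + 289/4 = 935/4.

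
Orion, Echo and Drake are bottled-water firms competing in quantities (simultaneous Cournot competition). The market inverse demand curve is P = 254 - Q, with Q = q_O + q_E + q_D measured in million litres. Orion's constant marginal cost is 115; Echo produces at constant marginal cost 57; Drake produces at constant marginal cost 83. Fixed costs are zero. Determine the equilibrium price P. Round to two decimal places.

Orion's profit: π_O = (254 - Q)q_O - (115q_O). Setting ∂π_O/∂q_O = 0: 139 - 2q_O - (q_E + q_D) = 0.
Echo's first-order condition: 197 - 2q_E - (q_O + q_D) = 0.
Drake's first-order condition: 171 - 2q_D - (q_O + q_E) = 0.
Adding the 3 first-order conditions: 507 − 4Q = 0, so Q = 507/4.
Back-substituting: q_O = (139 − 507/4) = 49/4, q_E = (197 − 507/4) = 281/4, q_D = (171 − 507/4) = 177/4.
Total output Q = 507/4, so price P = 254 - 507/4 = 509/4.

127.25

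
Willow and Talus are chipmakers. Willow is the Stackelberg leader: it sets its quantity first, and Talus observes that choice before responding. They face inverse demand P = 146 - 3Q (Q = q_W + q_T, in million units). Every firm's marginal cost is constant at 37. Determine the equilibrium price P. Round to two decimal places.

The follower Talus best-responds to any q_W: π_T = (146 - 3Q)q_T - 37q_T.
Follower FOC: 109 - 3q_W - 6q_T = 0, so q_T(q_W) = (109 - 3q_W)/6.
The leader anticipates this reaction. Substituting into P = 146 - 3Q gives P = 183/2 - (3/2)q_W, so π_W = (183/2 - (3/2)q_W)q_W - 37q_W.
The leader's first-order condition 109/2 - 3q_W = 0 yields q_W = 109/6.
Then q_T = (109 - 3·(109/6))/6 = 109/12.
Total output Q = 109/4, so price P = 146 - 3·(109/4) = 257/4.

64.25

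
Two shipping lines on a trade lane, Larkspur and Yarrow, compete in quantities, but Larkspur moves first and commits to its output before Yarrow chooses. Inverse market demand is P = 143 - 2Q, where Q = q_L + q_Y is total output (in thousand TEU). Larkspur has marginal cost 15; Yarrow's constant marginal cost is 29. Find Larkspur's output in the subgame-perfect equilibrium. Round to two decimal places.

35.50

Solve by backward induction. Given q_L, the follower Yarrow maximises π_Y = (143 - 2q_L - 2q_Y)q_Y - 29q_Y.
Setting the follower's marginal profit to zero, 114 - 2q_L - 4q_Y = 0, i.e. q_Y = (114 - 2q_L)/4.
Larkspur substitutes q_Y(q_L) into its own profit: π_L = q_L(143 - 2q_L - (114 - 2q_L)/2) - 15q_L = (86 - q_L)q_L - 15q_L.
The leader's first-order condition 71 - 2q_L = 0 yields q_L = 71/2.
Then q_Y = (114 - 2·(71/2))/4 = 43/4.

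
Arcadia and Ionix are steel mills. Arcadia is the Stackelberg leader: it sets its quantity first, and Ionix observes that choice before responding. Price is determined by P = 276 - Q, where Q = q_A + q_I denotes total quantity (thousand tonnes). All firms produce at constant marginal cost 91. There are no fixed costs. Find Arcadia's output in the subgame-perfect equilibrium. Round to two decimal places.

92.50

The follower Ionix best-responds to any q_A: π_I = (276 - Q)q_I - 91q_I.
Follower FOC: 185 - q_A - 2q_I = 0, so q_I(q_A) = (185 - q_A)/2.
Arcadia substitutes q_I(q_A) into its own profit: π_A = q_A(276 - q_A - (185 - q_A)/2) - 91q_A = (367/2 - (1/2)q_A)q_A - 91q_A.
Leader FOC: 185/2 - q_A = 0, so q_A = 185/2.
Then q_I = (185 - 185/2)/2 = 185/4.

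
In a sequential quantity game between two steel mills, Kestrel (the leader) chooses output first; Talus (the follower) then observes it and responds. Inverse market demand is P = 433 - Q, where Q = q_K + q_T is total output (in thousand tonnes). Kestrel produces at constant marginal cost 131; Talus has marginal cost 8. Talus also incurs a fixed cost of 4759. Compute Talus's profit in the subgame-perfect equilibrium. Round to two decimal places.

The follower Talus best-responds to any q_K: π_T = (433 - Q)q_T - 8q_T.
Follower FOC: 425 - q_K - 2q_T = 0, so q_T(q_K) = (425 - q_K)/2.
The leader anticipates this reaction. Substituting into P = 433 - Q gives P = 441/2 - (1/2)q_K, so π_K = (441/2 - (1/2)q_K)q_K - 131q_K.
Leader FOC: 179/2 - q_K = 0, so q_K = 179/2.
Then q_T = (425 - 179/2)/2 = 671/4.
Price P = 433 - 1029/4 = 703/4.
Talus's profit: (703/4 - 8)·(671/4) - 4759 = 23381.0625.

23381.06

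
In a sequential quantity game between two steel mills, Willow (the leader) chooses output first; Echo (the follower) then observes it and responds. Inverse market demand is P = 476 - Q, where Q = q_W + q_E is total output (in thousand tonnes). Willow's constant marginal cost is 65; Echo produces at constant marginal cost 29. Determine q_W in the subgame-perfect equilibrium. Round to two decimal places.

The follower Echo best-responds to any q_W: π_E = (476 - Q)q_E - 29q_E.
Setting the follower's marginal profit to zero, 447 - q_W - 2q_E = 0, i.e. q_E = (447 - q_W)/2.
Willow substitutes q_E(q_W) into its own profit: π_W = q_W(476 - q_W - (447 - q_W)/2) - 65q_W = (505/2 - (1/2)q_W)q_W - 65q_W.
The leader's first-order condition 375/2 - q_W = 0 yields q_W = 375/2.
Then q_E = (447 - 375/2)/2 = 519/4.

187.50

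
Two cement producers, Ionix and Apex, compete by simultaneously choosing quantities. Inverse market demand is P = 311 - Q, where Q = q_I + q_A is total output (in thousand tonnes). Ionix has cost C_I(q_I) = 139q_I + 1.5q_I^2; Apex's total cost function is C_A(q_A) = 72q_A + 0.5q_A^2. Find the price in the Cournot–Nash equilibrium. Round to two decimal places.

218.14

Ionix's profit: π_I = (311 - Q)q_I - (139q_I + (3/2)q_I²). Setting ∂π_I/∂q_I = 0: 172 - 5q_I - (q_A) = 0.
Apex's first-order condition: 239 - 3q_A - (q_I) = 0.
So q_I = (172 - q_A)/5 and q_A = (239 - q_I)/3.
Substituting one into the other gives q_I = 277/14 and q_A = 1023/14.
Total output Q = 650/7, so price P = 311 - 650/7 = 1527/7.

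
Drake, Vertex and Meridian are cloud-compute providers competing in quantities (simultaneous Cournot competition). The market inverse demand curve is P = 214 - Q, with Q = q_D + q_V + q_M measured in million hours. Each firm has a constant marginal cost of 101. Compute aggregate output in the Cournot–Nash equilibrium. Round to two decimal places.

Each firm earns π_i = (214 - Q)q_i - 101q_i.
Setting ∂π_i/∂q_i = 0 with rivals' quantities fixed: 113 - 2q_i - Σ_{j≠i} q_j = 0.
By symmetry each firm produces the same amount; substituting Σ_{j≠i} q_j = 2q_i yields q_i = 113/4.
Total output Q = 113/4 + 113/4 + 113/4 = 339/4.

84.75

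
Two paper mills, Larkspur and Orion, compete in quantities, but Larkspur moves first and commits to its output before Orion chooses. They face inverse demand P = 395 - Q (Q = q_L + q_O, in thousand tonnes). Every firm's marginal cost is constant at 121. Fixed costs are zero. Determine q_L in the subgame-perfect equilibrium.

Solve by backward induction. Given q_L, the follower Orion maximises π_O = (395 - q_L - q_O)q_O - 121q_O.
∂π_O/∂q_O = 274 - q_L - 2q_O = 0 gives the reaction function q_O = (274 - q_L)/2.
Larkspur substitutes q_O(q_L) into its own profit: π_L = q_L(395 - q_L - (274 - q_L)/2) - 121q_L = (258 - (1/2)q_L)q_L - 121q_L.
The leader's first-order condition 137 - q_L = 0 yields q_L = 137.
Then q_O = (274 - 137)/2 = 137/2.

137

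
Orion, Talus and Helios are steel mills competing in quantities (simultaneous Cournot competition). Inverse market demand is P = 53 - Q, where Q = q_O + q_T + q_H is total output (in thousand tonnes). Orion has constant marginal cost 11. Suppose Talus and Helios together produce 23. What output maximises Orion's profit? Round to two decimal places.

9.50

With rivals' combined output fixed at 23, Orion's profit is π_O = (53 - 23 - q_O)q_O - (11q_O) = (30 - q_O)q_O - (11q_O).
∂π_O/∂q_O = 19 - 2q_O = 0, so q_O = 19/2.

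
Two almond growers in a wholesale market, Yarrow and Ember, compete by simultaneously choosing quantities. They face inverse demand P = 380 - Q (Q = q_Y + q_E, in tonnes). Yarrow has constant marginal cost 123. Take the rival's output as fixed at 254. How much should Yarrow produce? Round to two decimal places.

1.50

With the rival's output fixed at 254, Yarrow's profit is π_Y = (380 - 254 - q_Y)q_Y - (123q_Y) = (126 - q_Y)q_Y - (123q_Y).
∂π_Y/∂q_Y = 3 - 2q_Y = 0, so q_Y = 3/2.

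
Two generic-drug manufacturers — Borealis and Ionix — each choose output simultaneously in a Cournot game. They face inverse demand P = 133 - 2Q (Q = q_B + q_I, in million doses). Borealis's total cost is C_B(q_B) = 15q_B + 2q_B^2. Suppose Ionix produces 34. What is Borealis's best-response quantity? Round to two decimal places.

6.25

With the rival's output fixed at 34, Borealis's profit is π_B = (133 - 2·34 - 2q_B)q_B - (15q_B + 2q_B²) = (65 - 2q_B)q_B - (15q_B + 2q_B²).
∂π_B/∂q_B = 50 - 8q_B = 0, so q_B = 25/4.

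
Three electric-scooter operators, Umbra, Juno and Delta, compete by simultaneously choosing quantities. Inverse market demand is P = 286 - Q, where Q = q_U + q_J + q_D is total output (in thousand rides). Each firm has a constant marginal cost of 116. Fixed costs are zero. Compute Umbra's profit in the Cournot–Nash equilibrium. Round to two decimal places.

1806.25

Each firm earns π_i = (286 - Q)q_i - 116q_i.
Setting ∂π_i/∂q_i = 0 with rivals' quantities fixed: 170 - 2q_i - Σ_{j≠i} q_j = 0.
By symmetry each firm produces the same amount; substituting Σ_{j≠i} q_j = 2q_i yields q_i = 170/4 = 85/2.
Price P = 286 - 255/2 = 317/2.
Umbra's profit: (317/2 - 116)·(85/2) = 1806.2500.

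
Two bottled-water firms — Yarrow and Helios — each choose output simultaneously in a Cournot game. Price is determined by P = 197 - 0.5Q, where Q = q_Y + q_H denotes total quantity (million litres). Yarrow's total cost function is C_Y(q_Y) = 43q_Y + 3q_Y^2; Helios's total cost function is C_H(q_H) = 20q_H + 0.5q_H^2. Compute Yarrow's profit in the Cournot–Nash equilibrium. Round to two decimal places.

891.93

Yarrow's profit: π_Y = (197 - 0.5Q)q_Y - (43q_Y + 3q_Y²). Setting ∂π_Y/∂q_Y = 0: 154 - 7q_Y - (1/2)(q_H) = 0.
Helios's first-order condition: 177 - 2q_H - (1/2)(q_Y) = 0.
So q_Y = (154 - (1/2)q_H)/7 and q_H = (177 - (1/2)q_Y)/2.
Solving the pair: q_Y = 878/55, q_H = 84.5091.
Price P = 197 - (1/2)·100.4727 = 146.7636.
Yarrow's profit: 146.7636·(878/55) - 43·(878/55) - 3(878/55)² = 891.9319.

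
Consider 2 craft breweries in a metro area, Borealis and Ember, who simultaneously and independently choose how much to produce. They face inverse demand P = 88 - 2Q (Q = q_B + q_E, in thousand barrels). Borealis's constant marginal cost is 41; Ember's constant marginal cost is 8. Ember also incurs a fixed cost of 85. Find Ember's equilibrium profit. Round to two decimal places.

624.39

Borealis's profit: π_B = (88 - 2Q)q_B - (41q_B). Setting ∂π_B/∂q_B = 0: 47 - 4q_B - 2(q_E) = 0.
Ember's first-order condition: 80 - 4q_E - 2(q_B) = 0.
Best responses: q_B = (47 - 2q_E)/4, q_E = (80 - 2q_B)/4.
Substituting one into the other gives q_B = 7/3 and q_E = 113/6.
Price P = 88 - 2·(127/6) = 137/3.
Ember's profit: (137/3 - 8)·(113/6) - 85 = 624.3889.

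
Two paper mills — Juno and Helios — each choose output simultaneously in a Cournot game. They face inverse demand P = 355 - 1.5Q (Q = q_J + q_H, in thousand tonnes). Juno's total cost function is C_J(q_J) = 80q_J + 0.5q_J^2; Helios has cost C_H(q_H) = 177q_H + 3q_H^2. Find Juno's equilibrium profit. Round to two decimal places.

Juno's profit: π_J = (355 - 1.5Q)q_J - (80q_J + (1/2)q_J²). Setting ∂π_J/∂q_J = 0: 275 - 4q_J - (3/2)(q_H) = 0.
Helios's profit: π_H = (355 - 1.5Q)q_H - (177q_H + 3q_H²). Setting ∂π_H/∂q_H = 0: 178 - 9q_H - (3/2)(q_J) = 0.
So q_J = (275 - (3/2)q_H)/4 and q_H = (178 - (3/2)q_J)/9.
Solving the pair: q_J = 65.4222, q_H = 1198/135.
Price P = 355 - (3/2)·74.2963 = 243.5556.
Juno's profit: 243.5556·65.4222 - 80·65.4222 - (1/2)·65.4222² = 8560.1343.

8560.13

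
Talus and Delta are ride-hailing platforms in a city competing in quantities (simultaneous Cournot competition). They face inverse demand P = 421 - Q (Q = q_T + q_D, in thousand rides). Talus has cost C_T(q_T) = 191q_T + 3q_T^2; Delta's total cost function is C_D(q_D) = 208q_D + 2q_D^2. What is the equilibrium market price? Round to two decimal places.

364.81

Talus's profit: π_T = (421 - Q)q_T - (191q_T + 3q_T²). Setting ∂π_T/∂q_T = 0: 230 - 8q_T - (q_D) = 0.
Delta's profit: π_D = (421 - Q)q_D - (208q_D + 2q_D²). Setting ∂π_D/∂q_D = 0: 213 - 6q_D - (q_T) = 0.
Rearranging gives the reaction functions q_T = (230 - q_D)/8 and q_D = (213 - q_T)/6.
Substituting one into the other gives q_T = 1167/47 and q_D = 1474/47.
Total output Q = 56.1915, so price P = 421 - 56.1915 = 364.8085.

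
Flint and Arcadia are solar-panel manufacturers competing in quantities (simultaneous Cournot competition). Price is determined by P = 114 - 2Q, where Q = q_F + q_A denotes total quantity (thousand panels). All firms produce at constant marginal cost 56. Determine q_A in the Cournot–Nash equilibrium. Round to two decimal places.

9.67

A representative firm's profit is π_i = q_i(114 - 2Q) - 56q_i.
First-order condition (treating rivals' output as given): 58 - 4q_i - 2q_j = 0.
By symmetry each firm produces the same amount; substituting q_j = q_i yields q_i = 58/6 = 29/3.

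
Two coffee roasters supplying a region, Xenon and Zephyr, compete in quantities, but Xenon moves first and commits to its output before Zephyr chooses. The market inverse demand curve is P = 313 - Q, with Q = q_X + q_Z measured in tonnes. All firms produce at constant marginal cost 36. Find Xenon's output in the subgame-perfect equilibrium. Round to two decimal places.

138.50

Solve by backward induction. Given q_X, the follower Zephyr maximises π_Z = (313 - q_X - q_Z)q_Z - 36q_Z.
Follower FOC: 277 - q_X - 2q_Z = 0, so q_Z(q_X) = (277 - q_X)/2.
The leader anticipates this reaction. Substituting into P = 313 - Q gives P = 349/2 - (1/2)q_X, so π_X = (349/2 - (1/2)q_X)q_X - 36q_X.
The leader's first-order condition 277/2 - q_X = 0 yields q_X = 277/2.
Then q_Z = (277 - 277/2)/2 = 277/4.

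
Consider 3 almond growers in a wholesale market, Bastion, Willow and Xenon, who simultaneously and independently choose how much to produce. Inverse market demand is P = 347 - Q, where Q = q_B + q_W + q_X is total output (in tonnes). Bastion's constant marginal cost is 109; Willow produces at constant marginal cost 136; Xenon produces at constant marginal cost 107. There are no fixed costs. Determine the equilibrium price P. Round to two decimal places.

Bastion's profit: π_B = (347 - Q)q_B - (109q_B). Setting ∂π_B/∂q_B = 0: 238 - 2q_B - (q_W + q_X) = 0.
Willow's profit: π_W = (347 - Q)q_W - (136q_W). Setting ∂π_W/∂q_W = 0: 211 - 2q_W - (q_B + q_X) = 0.
Xenon's profit: π_X = (347 - Q)q_X - (107q_X). Setting ∂π_X/∂q_X = 0: 240 - 2q_X - (q_B + q_W) = 0.
Adding the 3 first-order conditions: 689 − 4Q = 0, so Q = 689/4.
Back-substituting: q_B = (238 − 689/4) = 263/4, q_W = (211 − 689/4) = 155/4, q_X = (240 − 689/4) = 271/4.
Total output Q = 689/4, so price P = 347 - 689/4 = 699/4.

174.75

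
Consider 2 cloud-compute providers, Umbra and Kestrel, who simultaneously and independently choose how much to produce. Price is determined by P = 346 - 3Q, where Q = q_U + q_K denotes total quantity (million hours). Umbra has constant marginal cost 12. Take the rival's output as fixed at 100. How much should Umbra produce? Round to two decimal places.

With the rival's output fixed at 100, Umbra's profit is π_U = (346 - 3·100 - 3q_U)q_U - (12q_U) = (46 - 3q_U)q_U - (12q_U).
∂π_U/∂q_U = 34 - 6q_U = 0, so q_U = 17/3.

5.67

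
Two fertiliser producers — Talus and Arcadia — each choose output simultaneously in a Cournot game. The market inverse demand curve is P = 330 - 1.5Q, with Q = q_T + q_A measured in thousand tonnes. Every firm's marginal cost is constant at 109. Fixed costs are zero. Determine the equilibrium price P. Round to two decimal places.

182.67

A representative firm's profit is π_i = q_i(330 - 1.5Q) - 109q_i.
Setting ∂π_i/∂q_i = 0 with rivals' quantities fixed: 221 - 3q_i - (3/2)q_j = 0.
With identical firms every q_j equals q_i, so q_j = q_i and 221 = (9/2)q_i, giving q_i = 442/9.
Total output Q = 884/9, so price P = 330 - (3/2)·(884/9) = 548/3.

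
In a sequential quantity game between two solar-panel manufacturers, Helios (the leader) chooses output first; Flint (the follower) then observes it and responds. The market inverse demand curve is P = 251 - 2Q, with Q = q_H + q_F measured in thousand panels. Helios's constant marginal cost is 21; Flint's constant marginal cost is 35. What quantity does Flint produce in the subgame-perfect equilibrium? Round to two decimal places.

23.50

The follower Flint best-responds to any q_H: π_F = (251 - 2Q)q_F - 35q_F.
Setting the follower's marginal profit to zero, 216 - 2q_H - 4q_F = 0, i.e. q_F = (216 - 2q_H)/4.
Helios substitutes q_F(q_H) into its own profit: π_H = q_H(251 - 2q_H - (216 - 2q_H)/2) - 21q_H = (143 - q_H)q_H - 21q_H.
Maximising: ∂π_H/∂q_H = 122 - 2q_H = 0, giving q_H = 61.
Then q_F = (216 - 2·61)/4 = 47/2.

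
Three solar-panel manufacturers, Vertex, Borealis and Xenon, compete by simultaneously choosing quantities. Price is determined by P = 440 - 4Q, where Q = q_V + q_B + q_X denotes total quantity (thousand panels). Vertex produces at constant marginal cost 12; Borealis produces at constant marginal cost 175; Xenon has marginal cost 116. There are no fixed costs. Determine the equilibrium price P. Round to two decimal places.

185.75

Vertex's profit: π_V = (440 - 4Q)q_V - (12q_V). Setting ∂π_V/∂q_V = 0: 428 - 8q_V - 4(q_B + q_X) = 0.
Borealis's profit: π_B = (440 - 4Q)q_B - (175q_B). Setting ∂π_B/∂q_B = 0: 265 - 8q_B - 4(q_V + q_X) = 0.
Xenon's first-order condition: 324 - 8q_X - 4(q_V + q_B) = 0.
Adding the 3 conditions: 1017 − 8Q − 8Q = 0, i.e. Q = 1017/16.
Back-substituting: q_V = (428 − 1017/4)/4 = 695/16, q_B = (265 − 1017/4)/4 = 43/16, q_X = (324 − 1017/4)/4 = 279/16.
Total output Q = 1017/16, so price P = 440 - 4·(1017/16) = 743/4.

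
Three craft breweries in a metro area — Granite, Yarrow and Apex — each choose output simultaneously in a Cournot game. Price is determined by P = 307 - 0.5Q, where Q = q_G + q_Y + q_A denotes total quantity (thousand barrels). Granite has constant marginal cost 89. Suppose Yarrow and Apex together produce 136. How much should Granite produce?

150

With rivals' combined output fixed at 136, Granite's profit is π_G = (307 - (1/2)·136 - (1/2)q_G)q_G - (89q_G) = (239 - (1/2)q_G)q_G - (89q_G).
∂π_G/∂q_G = 150 - q_G = 0, so q_G = 150.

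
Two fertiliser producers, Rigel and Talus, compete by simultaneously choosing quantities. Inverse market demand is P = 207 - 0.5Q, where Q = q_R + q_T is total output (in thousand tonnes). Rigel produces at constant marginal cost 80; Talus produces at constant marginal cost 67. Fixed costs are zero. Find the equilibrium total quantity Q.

178

Rigel's profit: π_R = (207 - 0.5Q)q_R - (80q_R). Setting ∂π_R/∂q_R = 0: 127 - q_R - (1/2)(q_T) = 0.
Talus's first-order condition: 140 - q_T - (1/2)(q_R) = 0.
Best responses: q_R = (127 - (1/2)q_T), q_T = (140 - (1/2)q_R).
Solving the pair: q_R = 76, q_T = 102.
Total output Q = 76 + 102 = 178.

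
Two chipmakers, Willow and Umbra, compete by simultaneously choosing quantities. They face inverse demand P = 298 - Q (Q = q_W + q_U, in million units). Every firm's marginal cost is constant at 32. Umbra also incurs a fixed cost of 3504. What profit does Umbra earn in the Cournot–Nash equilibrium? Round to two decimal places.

4357.78

A representative firm's profit is π_i = q_i(298 - Q) - 32q_i.
First-order condition (treating rivals' output as given): 266 - 2q_i - q_j = 0.
By symmetry each firm produces the same amount; substituting q_j = q_i yields q_i = 266/3.
Price P = 298 - 532/3 = 362/3.
Umbra's profit: (362/3 - 32)·(266/3) - 3504 = 4357.7778.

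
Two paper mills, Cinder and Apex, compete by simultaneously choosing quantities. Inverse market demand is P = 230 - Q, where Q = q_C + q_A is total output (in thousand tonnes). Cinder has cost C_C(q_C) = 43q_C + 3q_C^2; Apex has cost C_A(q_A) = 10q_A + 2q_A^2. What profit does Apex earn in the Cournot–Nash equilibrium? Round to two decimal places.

3360.34

Cinder's profit: π_C = (230 - Q)q_C - (43q_C + 3q_C²). Setting ∂π_C/∂q_C = 0: 187 - 8q_C - (q_A) = 0.
Apex's first-order condition: 220 - 6q_A - (q_C) = 0.
Best responses: q_C = (187 - q_A)/8, q_A = (220 - q_C)/6.
Substituting one into the other gives q_C = 902/47 and q_A = 1573/47.
Price P = 230 - 52.6596 = 177.3404.
Apex's profit: 177.3404·(1573/47) - 10·(1573/47) - 2(1573/47)² = 3360.3382.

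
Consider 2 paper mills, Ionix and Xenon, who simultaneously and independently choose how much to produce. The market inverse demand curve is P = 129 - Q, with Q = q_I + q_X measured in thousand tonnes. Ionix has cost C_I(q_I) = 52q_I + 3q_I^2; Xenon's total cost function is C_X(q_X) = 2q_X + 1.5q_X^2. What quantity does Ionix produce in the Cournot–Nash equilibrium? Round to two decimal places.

Ionix's profit: π_I = (129 - Q)q_I - (52q_I + 3q_I²). Setting ∂π_I/∂q_I = 0: 77 - 8q_I - (q_X) = 0.
Xenon's profit: π_X = (129 - Q)q_X - (2q_X + (3/2)q_X²). Setting ∂π_X/∂q_X = 0: 127 - 5q_X - (q_I) = 0.
Rearranging gives the reaction functions q_I = (77 - q_X)/8 and q_X = (127 - q_I)/5.
Substituting one into the other gives q_I = 86/13 and q_X = 313/13.

6.62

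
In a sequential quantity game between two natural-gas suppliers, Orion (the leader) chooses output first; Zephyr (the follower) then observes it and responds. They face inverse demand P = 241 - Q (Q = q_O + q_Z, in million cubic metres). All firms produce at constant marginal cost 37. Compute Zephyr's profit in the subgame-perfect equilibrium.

2601

Solve by backward induction. Given q_O, the follower Zephyr maximises π_Z = (241 - q_O - q_Z)q_Z - 37q_Z.
Setting the follower's marginal profit to zero, 204 - q_O - 2q_Z = 0, i.e. q_Z = (204 - q_O)/2.
Orion substitutes q_Z(q_O) into its own profit: π_O = q_O(241 - q_O - (204 - q_O)/2) - 37q_O = (139 - (1/2)q_O)q_O - 37q_O.
Maximising: ∂π_O/∂q_O = 102 - q_O = 0, giving q_O = 102.
Then q_Z = (204 - 102)/2 = 51.
Price P = 241 - 153 = 88.
Zephyr's profit: (88 - 37)·51 = 2601.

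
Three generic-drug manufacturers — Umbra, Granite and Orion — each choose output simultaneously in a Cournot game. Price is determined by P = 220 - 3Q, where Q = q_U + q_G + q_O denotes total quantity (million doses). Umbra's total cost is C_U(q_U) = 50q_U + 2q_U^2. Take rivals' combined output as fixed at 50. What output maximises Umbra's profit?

With rivals' combined output fixed at 50, Umbra's profit is π_U = (220 - 3·50 - 3q_U)q_U - (50q_U + 2q_U²) = (70 - 3q_U)q_U - (50q_U + 2q_U²).
∂π_U/∂q_U = 20 - 10q_U = 0, so q_U = 2.

2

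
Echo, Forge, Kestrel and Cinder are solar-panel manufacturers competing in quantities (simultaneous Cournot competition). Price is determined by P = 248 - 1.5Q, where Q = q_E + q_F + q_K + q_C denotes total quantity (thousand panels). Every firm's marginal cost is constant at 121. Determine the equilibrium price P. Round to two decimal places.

146.40

A representative firm's profit is π_i = q_i(248 - 1.5Q) - 121q_i.
Setting ∂π_i/∂q_i = 0 with rivals' quantities fixed: 127 - 3q_i - (3/2)·Σ_{j≠i} q_j = 0.
By symmetry each firm produces the same amount; substituting Σ_{j≠i} q_j = 3q_i yields q_i = 127/(15/2) = 254/15.
Total output Q = 1016/15, so price P = 248 - (3/2)·(1016/15) = 732/5.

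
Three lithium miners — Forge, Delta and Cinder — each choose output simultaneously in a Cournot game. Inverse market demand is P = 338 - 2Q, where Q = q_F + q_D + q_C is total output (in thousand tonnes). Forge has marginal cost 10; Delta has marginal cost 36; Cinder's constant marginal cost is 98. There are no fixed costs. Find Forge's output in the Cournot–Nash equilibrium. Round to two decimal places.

55.25

Forge's profit: π_F = (338 - 2Q)q_F - (10q_F). Setting ∂π_F/∂q_F = 0: 328 - 4q_F - 2(q_D + q_C) = 0.
Delta's first-order condition: 302 - 4q_D - 2(q_F + q_C) = 0.
Cinder's first-order condition: 240 - 4q_C - 2(q_F + q_D) = 0.
Adding the 3 first-order conditions: 870 − 8Q = 0, so Q = 435/4.
Back-substituting: q_F = (328 − 435/2)/2 = 221/4, q_D = (302 − 435/2)/2 = 169/4, q_C = (240 − 435/2)/2 = 45/4.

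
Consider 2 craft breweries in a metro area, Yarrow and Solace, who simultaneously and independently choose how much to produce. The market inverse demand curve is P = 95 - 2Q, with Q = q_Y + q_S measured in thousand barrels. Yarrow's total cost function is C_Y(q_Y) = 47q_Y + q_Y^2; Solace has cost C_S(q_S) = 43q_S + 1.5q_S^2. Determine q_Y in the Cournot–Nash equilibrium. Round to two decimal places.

6.11

Yarrow's profit: π_Y = (95 - 2Q)q_Y - (47q_Y + q_Y²). Setting ∂π_Y/∂q_Y = 0: 48 - 6q_Y - 2(q_S) = 0.
Solace's profit: π_S = (95 - 2Q)q_S - (43q_S + (3/2)q_S²). Setting ∂π_S/∂q_S = 0: 52 - 7q_S - 2(q_Y) = 0.
Rearranging gives the reaction functions q_Y = (48 - 2q_S)/6 and q_S = (52 - 2q_Y)/7.
Solving the pair: q_Y = 116/19, q_S = 108/19.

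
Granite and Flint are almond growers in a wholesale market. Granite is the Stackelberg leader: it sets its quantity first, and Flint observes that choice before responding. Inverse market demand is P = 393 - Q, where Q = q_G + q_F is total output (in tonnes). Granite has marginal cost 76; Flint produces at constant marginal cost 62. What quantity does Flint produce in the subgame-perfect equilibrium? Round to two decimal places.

The follower Flint best-responds to any q_G: π_F = (393 - Q)q_F - 62q_F.
∂π_F/∂q_F = 331 - q_G - 2q_F = 0 gives the reaction function q_F = (331 - q_G)/2.
The leader anticipates this reaction. Substituting into P = 393 - Q gives P = 455/2 - (1/2)q_G, so π_G = (455/2 - (1/2)q_G)q_G - 76q_G.
The leader's first-order condition 303/2 - q_G = 0 yields q_G = 303/2.
Then q_F = (331 - 303/2)/2 = 359/4.

89.75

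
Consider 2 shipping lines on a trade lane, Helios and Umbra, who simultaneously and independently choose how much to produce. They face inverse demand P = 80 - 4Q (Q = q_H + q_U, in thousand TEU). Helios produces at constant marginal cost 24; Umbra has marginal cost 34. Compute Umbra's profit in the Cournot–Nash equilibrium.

Helios's profit: π_H = (80 - 4Q)q_H - (24q_H). Setting ∂π_H/∂q_H = 0: 56 - 8q_H - 4(q_U) = 0.
Umbra's first-order condition: 46 - 8q_U - 4(q_H) = 0.
Rearranging gives the reaction functions q_H = (56 - 4q_U)/8 and q_U = (46 - 4q_H)/8.
Substituting one into the other gives q_H = 11/2 and q_U = 3.
Price P = 80 - 4·(17/2) = 46.
Umbra's profit: (46 - 34)·3 = 36.

36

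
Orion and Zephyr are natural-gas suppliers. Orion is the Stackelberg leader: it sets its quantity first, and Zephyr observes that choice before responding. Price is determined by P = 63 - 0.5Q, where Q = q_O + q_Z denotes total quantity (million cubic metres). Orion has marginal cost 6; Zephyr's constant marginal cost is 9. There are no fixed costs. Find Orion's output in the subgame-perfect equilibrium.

60

The follower Zephyr best-responds to any q_O: π_Z = (63 - 0.5Q)q_Z - 9q_Z.
Setting the follower's marginal profit to zero, 54 - (1/2)q_O - q_Z = 0, i.e. q_Z = (54 - (1/2)q_O).
The leader anticipates this reaction. Substituting into P = 63 - 0.5Q gives P = 36 - (1/4)q_O, so π_O = (36 - (1/4)q_O)q_O - 6q_O.
The leader's first-order condition 30 - (1/2)q_O = 0 yields q_O = 60.
Then q_Z = (54 - (1/2)·60) = 24.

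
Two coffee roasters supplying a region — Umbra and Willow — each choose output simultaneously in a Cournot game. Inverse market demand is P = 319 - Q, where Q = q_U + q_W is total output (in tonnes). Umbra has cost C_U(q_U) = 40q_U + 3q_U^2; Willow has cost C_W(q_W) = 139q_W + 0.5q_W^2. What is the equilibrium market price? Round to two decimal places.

Umbra's profit: π_U = (319 - Q)q_U - (40q_U + 3q_U²). Setting ∂π_U/∂q_U = 0: 279 - 8q_U - (q_W) = 0.
Willow's first-order condition: 180 - 3q_W - (q_U) = 0.
Rearranging gives the reaction functions q_U = (279 - q_W)/8 and q_W = (180 - q_U)/3.
Solving the pair: q_U = 657/23, q_W = 1161/23.
Total output Q = 1818/23, so price P = 319 - 1818/23 = 239.9565.

239.96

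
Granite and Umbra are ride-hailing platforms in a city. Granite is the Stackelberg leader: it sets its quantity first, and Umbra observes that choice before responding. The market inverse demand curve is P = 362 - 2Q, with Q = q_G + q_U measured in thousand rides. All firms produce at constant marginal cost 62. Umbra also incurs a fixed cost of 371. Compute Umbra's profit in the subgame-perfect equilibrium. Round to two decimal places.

Solve by backward induction. Given q_G, the follower Umbra maximises π_U = (362 - 2q_G - 2q_U)q_U - 62q_U.
Setting the follower's marginal profit to zero, 300 - 2q_G - 4q_U = 0, i.e. q_U = (300 - 2q_G)/4.
Granite substitutes q_U(q_G) into its own profit: π_G = q_G(362 - 2q_G - (300 - 2q_G)/2) - 62q_G = (212 - q_G)q_G - 62q_G.
Maximising: ∂π_G/∂q_G = 150 - 2q_G = 0, giving q_G = 75.
Then q_U = (300 - 2·75)/4 = 75/2.
Price P = 362 - 2·(225/2) = 137.
Umbra's profit: (137 - 62)·(75/2) - 371 = 2441.5000.

2441.50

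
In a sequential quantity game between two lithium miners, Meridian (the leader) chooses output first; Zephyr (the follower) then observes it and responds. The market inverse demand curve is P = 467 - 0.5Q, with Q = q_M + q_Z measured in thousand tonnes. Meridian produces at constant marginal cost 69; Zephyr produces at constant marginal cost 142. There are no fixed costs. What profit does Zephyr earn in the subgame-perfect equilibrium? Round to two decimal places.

4005.13

The follower Zephyr best-responds to any q_M: π_Z = (467 - 0.5Q)q_Z - 142q_Z.
Setting the follower's marginal profit to zero, 325 - (1/2)q_M - q_Z = 0, i.e. q_Z = (325 - (1/2)q_M).
The leader anticipates this reaction. Substituting into P = 467 - 0.5Q gives P = 609/2 - (1/4)q_M, so π_M = (609/2 - (1/4)q_M)q_M - 69q_M.
The leader's first-order condition 471/2 - (1/2)q_M = 0 yields q_M = 471.
Then q_Z = (325 - (1/2)·471) = 179/2.
Price P = 467 - (1/2)·(1121/2) = 747/4.
Zephyr's profit: (747/4 - 142)·(179/2) = 4005.1250.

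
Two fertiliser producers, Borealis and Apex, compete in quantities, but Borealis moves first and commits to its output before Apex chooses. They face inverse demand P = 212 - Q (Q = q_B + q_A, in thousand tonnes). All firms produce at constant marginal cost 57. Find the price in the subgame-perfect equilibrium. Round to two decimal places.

The follower Apex best-responds to any q_B: π_A = (212 - Q)q_A - 57q_A.
∂π_A/∂q_A = 155 - q_B - 2q_A = 0 gives the reaction function q_A = (155 - q_B)/2.
Borealis substitutes q_A(q_B) into its own profit: π_B = q_B(212 - q_B - (155 - q_B)/2) - 57q_B = (269/2 - (1/2)q_B)q_B - 57q_B.
Leader FOC: 155/2 - q_B = 0, so q_B = 155/2.
Then q_A = (155 - 155/2)/2 = 155/4.
Total output Q = 465/4, so price P = 212 - 465/4 = 383/4.

95.75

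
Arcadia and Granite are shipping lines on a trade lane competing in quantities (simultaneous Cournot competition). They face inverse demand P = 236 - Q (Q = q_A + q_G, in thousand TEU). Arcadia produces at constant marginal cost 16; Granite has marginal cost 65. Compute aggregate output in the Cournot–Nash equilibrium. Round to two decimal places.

130.33

Arcadia's profit: π_A = (236 - Q)q_A - (16q_A). Setting ∂π_A/∂q_A = 0: 220 - 2q_A - (q_G) = 0.
Granite's first-order condition: 171 - 2q_G - (q_A) = 0.
So q_A = (220 - q_G)/2 and q_G = (171 - q_A)/2.
Substituting one into the other gives q_A = 269/3 and q_G = 122/3.
Total output Q = 269/3 + 122/3 = 391/3.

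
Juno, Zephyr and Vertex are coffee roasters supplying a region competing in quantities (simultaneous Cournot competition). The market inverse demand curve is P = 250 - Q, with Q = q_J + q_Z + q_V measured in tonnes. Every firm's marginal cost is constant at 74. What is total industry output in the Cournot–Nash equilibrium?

132

Each firm earns π_i = (250 - Q)q_i - 74q_i.
First-order condition (treating rivals' output as given): 176 - 2q_i - Σ_{j≠i} q_j = 0.
With identical firms every q_j equals q_i, so Σ_{j≠i} q_j = 2q_i and 176 = 4q_i, giving q_i = 44.
Total output Q = 44 + 44 + 44 = 132.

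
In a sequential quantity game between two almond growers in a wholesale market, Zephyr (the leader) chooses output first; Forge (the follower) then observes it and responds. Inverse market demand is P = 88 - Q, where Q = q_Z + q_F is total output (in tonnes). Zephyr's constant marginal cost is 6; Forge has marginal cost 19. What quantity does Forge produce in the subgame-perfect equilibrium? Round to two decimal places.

10.75

Solve by backward induction. Given q_Z, the follower Forge maximises π_F = (88 - q_Z - q_F)q_F - 19q_F.
Follower FOC: 69 - q_Z - 2q_F = 0, so q_F(q_Z) = (69 - q_Z)/2.
The leader anticipates this reaction. Substituting into P = 88 - Q gives P = 107/2 - (1/2)q_Z, so π_Z = (107/2 - (1/2)q_Z)q_Z - 6q_Z.
Leader FOC: 95/2 - q_Z = 0, so q_Z = 95/2.
Then q_F = (69 - 95/2)/2 = 43/4.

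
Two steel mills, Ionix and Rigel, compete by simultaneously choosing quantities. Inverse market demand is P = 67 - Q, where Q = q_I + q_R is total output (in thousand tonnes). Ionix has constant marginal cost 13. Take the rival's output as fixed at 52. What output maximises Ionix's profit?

1

With the rival's output fixed at 52, Ionix's profit is π_I = (67 - 52 - q_I)q_I - (13q_I) = (15 - q_I)q_I - (13q_I).
∂π_I/∂q_I = 2 - 2q_I = 0, so q_I = 1.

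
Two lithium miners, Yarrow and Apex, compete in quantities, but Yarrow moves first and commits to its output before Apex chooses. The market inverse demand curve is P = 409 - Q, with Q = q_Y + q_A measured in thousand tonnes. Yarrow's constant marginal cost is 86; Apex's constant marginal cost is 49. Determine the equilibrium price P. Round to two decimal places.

157.50

The follower Apex best-responds to any q_Y: π_A = (409 - Q)q_A - 49q_A.
Setting the follower's marginal profit to zero, 360 - q_Y - 2q_A = 0, i.e. q_A = (360 - q_Y)/2.
The leader anticipates this reaction. Substituting into P = 409 - Q gives P = 229 - (1/2)q_Y, so π_Y = (229 - (1/2)q_Y)q_Y - 86q_Y.
The leader's first-order condition 143 - q_Y = 0 yields q_Y = 143.
Then q_A = (360 - 143)/2 = 217/2.
Total output Q = 503/2, so price P = 409 - 503/2 = 315/2.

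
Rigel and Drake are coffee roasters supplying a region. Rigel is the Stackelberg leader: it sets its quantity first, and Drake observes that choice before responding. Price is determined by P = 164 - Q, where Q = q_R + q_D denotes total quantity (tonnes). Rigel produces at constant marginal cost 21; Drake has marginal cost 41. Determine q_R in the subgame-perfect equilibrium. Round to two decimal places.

Solve by backward induction. Given q_R, the follower Drake maximises π_D = (164 - q_R - q_D)q_D - 41q_D.
Follower FOC: 123 - q_R - 2q_D = 0, so q_D(q_R) = (123 - q_R)/2.
The leader anticipates this reaction. Substituting into P = 164 - Q gives P = 205/2 - (1/2)q_R, so π_R = (205/2 - (1/2)q_R)q_R - 21q_R.
The leader's first-order condition 163/2 - q_R = 0 yields q_R = 163/2.
Then q_D = (123 - 163/2)/2 = 83/4.

81.50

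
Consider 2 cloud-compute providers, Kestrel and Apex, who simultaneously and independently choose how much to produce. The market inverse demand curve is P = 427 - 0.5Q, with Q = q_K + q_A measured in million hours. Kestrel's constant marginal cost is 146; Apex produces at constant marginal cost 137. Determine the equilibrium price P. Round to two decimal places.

Kestrel's profit: π_K = (427 - 0.5Q)q_K - (146q_K). Setting ∂π_K/∂q_K = 0: 281 - q_K - (1/2)(q_A) = 0.
Apex's first-order condition: 290 - q_A - (1/2)(q_K) = 0.
So q_K = (281 - (1/2)q_A) and q_A = (290 - (1/2)q_K).
Solving the pair: q_K = 544/3, q_A = 598/3.
Total output Q = 1142/3, so price P = 427 - (1/2)·(1142/3) = 710/3.

236.67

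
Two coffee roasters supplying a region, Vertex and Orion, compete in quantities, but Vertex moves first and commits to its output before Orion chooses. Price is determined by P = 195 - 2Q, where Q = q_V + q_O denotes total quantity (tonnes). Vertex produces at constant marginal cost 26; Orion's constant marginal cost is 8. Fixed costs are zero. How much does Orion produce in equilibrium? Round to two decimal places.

27.88

Solve by backward induction. Given q_V, the follower Orion maximises π_O = (195 - 2q_V - 2q_O)q_O - 8q_O.
∂π_O/∂q_O = 187 - 2q_V - 4q_O = 0 gives the reaction function q_O = (187 - 2q_V)/4.
Vertex substitutes q_O(q_V) into its own profit: π_V = q_V(195 - 2q_V - (187 - 2q_V)/2) - 26q_V = (203/2 - q_V)q_V - 26q_V.
Maximising: ∂π_V/∂q_V = 151/2 - 2q_V = 0, giving q_V = 151/4.
Then q_O = (187 - 2·(151/4))/4 = 223/8.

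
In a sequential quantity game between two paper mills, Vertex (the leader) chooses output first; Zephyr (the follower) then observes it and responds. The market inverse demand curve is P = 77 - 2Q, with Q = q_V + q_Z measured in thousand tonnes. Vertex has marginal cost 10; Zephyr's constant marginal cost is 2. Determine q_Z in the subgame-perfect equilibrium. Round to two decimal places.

11.38

The follower Zephyr best-responds to any q_V: π_Z = (77 - 2Q)q_Z - 2q_Z.
Follower FOC: 75 - 2q_V - 4q_Z = 0, so q_Z(q_V) = (75 - 2q_V)/4.
Vertex substitutes q_Z(q_V) into its own profit: π_V = q_V(77 - 2q_V - (75 - 2q_V)/2) - 10q_V = (79/2 - q_V)q_V - 10q_V.
Leader FOC: 59/2 - 2q_V = 0, so q_V = 59/4.
Then q_Z = (75 - 2·(59/4))/4 = 91/8.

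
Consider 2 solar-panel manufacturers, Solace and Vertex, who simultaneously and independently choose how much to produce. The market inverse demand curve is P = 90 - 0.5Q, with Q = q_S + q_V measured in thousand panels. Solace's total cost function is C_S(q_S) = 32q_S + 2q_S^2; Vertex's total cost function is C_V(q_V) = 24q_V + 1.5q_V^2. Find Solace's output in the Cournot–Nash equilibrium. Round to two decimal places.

Solace's profit: π_S = (90 - 0.5Q)q_S - (32q_S + 2q_S²). Setting ∂π_S/∂q_S = 0: 58 - 5q_S - (1/2)(q_V) = 0.
Vertex's first-order condition: 66 - 4q_V - (1/2)(q_S) = 0.
So q_S = (58 - (1/2)q_V)/5 and q_V = (66 - (1/2)q_S)/4.
Solving the pair: q_S = 796/79, q_V = 1204/79.

10.08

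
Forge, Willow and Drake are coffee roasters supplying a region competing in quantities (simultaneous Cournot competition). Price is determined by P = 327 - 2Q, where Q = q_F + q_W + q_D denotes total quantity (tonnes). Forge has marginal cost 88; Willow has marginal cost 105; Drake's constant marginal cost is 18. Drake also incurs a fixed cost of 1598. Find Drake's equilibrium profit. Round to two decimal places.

5188.13

Forge's profit: π_F = (327 - 2Q)q_F - (88q_F). Setting ∂π_F/∂q_F = 0: 239 - 4q_F - 2(q_W + q_D) = 0.
Willow's profit: π_W = (327 - 2Q)q_W - (105q_W). Setting ∂π_W/∂q_W = 0: 222 - 4q_W - 2(q_F + q_D) = 0.
Drake's profit: π_D = (327 - 2Q)q_D - (18q_D). Setting ∂π_D/∂q_D = 0: 309 - 4q_D - 2(q_F + q_W) = 0.
Summing all 3 equations gives 770 − 8Q = 0, hence Q = 385/4.
Back-substituting: q_F = (239 − 385/2)/2 = 93/4, q_W = (222 − 385/2)/2 = 59/4, q_D = (309 − 385/2)/2 = 233/4.
Price P = 327 - 2·(385/4) = 269/2.
Drake's profit: (269/2 - 18)·(233/4) - 1598 = 5188.1250.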